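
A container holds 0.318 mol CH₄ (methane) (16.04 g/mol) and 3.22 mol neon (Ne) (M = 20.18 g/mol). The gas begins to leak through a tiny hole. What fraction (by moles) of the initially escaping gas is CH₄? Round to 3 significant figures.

Effusion rate of each component ∝ n_i/√M_i (partial pressure × 1/√M).
Mole fraction of CH₄ in the effusate = (n_CH₄/√M_CH₄) / (n_CH₄/√M_CH₄ + n_Ne/√M_Ne)
= (0.318/√16.04) / (0.318/√16.04 + 3.22/√20.18) = 0.07940/(0.07940 + 0.7168) = 0.0997.

0.0997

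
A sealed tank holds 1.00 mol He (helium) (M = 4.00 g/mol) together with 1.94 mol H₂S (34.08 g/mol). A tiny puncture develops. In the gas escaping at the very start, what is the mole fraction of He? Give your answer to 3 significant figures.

0.601

Effusion rate of each component ∝ n_i/√M_i (partial pressure × 1/√M).
x_He(eff) = (n_He/√M_He) / (n_He/√M_He + n_H₂S/√M_H₂S)
= (1.00/√4.00) / (1.00/√4.00 + 1.94/√34.08) = 0.5000/(0.5000 + 0.3323) = 0.601.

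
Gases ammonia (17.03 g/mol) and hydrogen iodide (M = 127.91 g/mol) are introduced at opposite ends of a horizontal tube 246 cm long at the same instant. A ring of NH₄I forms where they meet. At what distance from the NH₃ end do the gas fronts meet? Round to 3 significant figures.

180 cm

Graham's law gives d_NH₃/d_HI = rate_NH₃/rate_HI = √(M_HI/M_NH₃) = √(127.91/17.03) = 2.741.
With d_NH₃ + d_HI = 246 cm, d_HI = 246/(1 + 2.741) = 65.76 cm.
d_NH₃ = 246 − 65.76 = 180 cm.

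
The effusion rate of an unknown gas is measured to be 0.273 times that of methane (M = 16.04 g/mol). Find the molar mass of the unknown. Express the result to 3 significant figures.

215 g/mol

Since effusion rate ∝ 1/√M, rate_X/rate_CH₄ = √(M_CH₄/M_X).
0.273 = √(16.04/M_X)
M_X = 16.04 / 0.273² = 16.04 / 0.07453 = 215 g/mol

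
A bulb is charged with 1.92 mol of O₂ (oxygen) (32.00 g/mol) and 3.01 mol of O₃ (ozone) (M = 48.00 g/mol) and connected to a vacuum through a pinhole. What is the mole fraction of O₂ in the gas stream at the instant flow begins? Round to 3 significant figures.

0.439

Effusion rate of each component ∝ n_i/√M_i (partial pressure × 1/√M).
So x_O₂ in the escaping gas = (n_O₂/√M_O₂) / Σ(n_i/√M_i)
= (1.92/√32.00) / (1.92/√32.00 + 3.01/√48.00) = 0.3394/(0.3394 + 0.4345) = 0.439.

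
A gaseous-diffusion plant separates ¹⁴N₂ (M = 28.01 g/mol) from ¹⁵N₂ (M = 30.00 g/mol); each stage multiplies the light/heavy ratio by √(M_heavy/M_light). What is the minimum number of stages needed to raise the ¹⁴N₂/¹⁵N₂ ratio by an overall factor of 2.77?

30

With α = √(30.00/28.01) per stage, ln α = ½ ln(1.07105) = 0.03432.
Need α^N ≥ 2.77 ⇒ N ≥ ln(2.77) / ln α = 1.019 / 0.03432 = 29.69.
Minimum whole number of stages: N = 30.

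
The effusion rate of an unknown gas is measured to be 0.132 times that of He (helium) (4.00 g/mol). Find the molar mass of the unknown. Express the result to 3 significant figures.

230 g/mol

Graham's law gives rate_X/rate_He = √(M_He/M_X).
0.132 = √(4.00/M_X)
M_X = 4.00 / 0.132² = 4.00 / 0.01742 = 230 g/mol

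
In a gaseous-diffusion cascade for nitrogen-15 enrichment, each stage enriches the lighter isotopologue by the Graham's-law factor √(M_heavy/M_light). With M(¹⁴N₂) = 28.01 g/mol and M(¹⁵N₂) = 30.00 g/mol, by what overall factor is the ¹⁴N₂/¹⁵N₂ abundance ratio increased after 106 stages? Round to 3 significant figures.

38.0

Overall factor = α^106 with α = √(30.00/28.01), i.e. (30.00/28.01)^(106/2).
= 1.07105^53 = 38.0.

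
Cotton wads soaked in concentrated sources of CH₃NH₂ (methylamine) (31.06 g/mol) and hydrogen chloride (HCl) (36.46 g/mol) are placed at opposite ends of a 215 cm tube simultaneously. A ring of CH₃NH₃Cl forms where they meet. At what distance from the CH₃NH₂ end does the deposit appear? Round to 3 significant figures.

The fronts meet when d_CH₃NH₂ + d_HCl = L with d_CH₃NH₂/d_HCl = √(M_HCl/M_CH₃NH₂) (Graham's law). Here √(M_HCl/M_CH₃NH₂) = √(36.46/31.06) = 1.083.
With d_CH₃NH₂ + d_HCl = 215 cm, d_HCl = 215/(1 + 1.083) = 103.2 cm.
d_CH₃NH₂ = 215 − 103.2 = 112 cm.

112 cm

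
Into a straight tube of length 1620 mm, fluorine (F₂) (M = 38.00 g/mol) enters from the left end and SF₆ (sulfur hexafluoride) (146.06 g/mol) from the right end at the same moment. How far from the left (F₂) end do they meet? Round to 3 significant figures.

In equal time, each gas travels a distance ∝ its rate ∝ 1/√M, so d_F₂/d_SF₆ = √(M_SF₆/M_F₂) = √(146.06/38.00) = 1.961.
With d_F₂ + d_SF₆ = 1620 mm, d_SF₆ = 1620/(1 + 1.961) = 547.2 mm.
d_F₂ = 1620 − 547.2 = 1070 mm.

1070 mm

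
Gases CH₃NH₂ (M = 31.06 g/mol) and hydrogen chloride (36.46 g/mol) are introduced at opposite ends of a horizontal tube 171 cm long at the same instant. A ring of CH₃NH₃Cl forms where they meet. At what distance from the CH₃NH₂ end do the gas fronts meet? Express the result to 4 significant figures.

88.92 cm

Distances travelled in equal time are proportional to diffusion rates, so d_CH₃NH₂/d_HCl = √(M_HCl/M_CH₃NH₂) = √(36.46/31.06) = 1.083.
With d_CH₃NH₂ + d_HCl = 171 cm, d_HCl = 171/(1 + 1.083) = 82.08 cm.
d_CH₃NH₂ = 171 − 82.08 = 88.92 cm.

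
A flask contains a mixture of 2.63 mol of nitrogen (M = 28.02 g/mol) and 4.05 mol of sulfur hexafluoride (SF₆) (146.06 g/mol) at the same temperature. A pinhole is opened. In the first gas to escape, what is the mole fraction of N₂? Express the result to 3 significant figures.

Effusion rate of each component ∝ n_i/√M_i (partial pressure × 1/√M).
x_N₂(eff) = (n_N₂/√M_N₂) / (n_N₂/√M_N₂ + n_SF₆/√M_SF₆)
= (2.63/√28.02) / (2.63/√28.02 + 4.05/√146.06) = 0.4968/(0.4968 + 0.3351) = 0.597.

0.597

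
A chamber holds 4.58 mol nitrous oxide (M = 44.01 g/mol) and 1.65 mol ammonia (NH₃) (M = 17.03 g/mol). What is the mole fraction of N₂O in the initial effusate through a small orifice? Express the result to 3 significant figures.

Rate_i ∝ x_i/√M_i (Graham's law weighted by mole fraction), so the effusate composition follows n_i/√M_i.
Mole fraction of N₂O in the effusate = (n_N₂O/√M_N₂O) / (n_N₂O/√M_N₂O + n_NH₃/√M_NH₃)
= (4.58/√44.01) / (4.58/√44.01 + 1.65/√17.03) = 0.6904/(0.6904 + 0.3998) = 0.633.

0.633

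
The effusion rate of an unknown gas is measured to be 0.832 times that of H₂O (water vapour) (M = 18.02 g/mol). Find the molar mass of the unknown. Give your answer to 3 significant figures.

26.0 g/mol

From Graham's law, rate_X/rate_H₂O = √(M_H₂O/M_X).
0.832 = √(18.02/M_X)
M_X = 18.02 / 0.832² = 18.02 / 0.6922 = 26.0 g/mol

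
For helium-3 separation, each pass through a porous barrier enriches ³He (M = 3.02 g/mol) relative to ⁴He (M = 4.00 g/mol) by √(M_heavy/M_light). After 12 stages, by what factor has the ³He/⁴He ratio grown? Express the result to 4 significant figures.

5.399

The single-stage factor is √(M_heavy/M_light), so 12 stages give [√(4.00/3.02)]^12 = (4.00/3.02)^(12/2).
= 1.32450^6 = 5.399.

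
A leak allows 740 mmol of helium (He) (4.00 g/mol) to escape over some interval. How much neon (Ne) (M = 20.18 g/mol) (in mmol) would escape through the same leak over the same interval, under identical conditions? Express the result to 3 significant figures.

Using Graham's law: rate_Ne/rate_He = √(M_He/M_Ne) = √(4.00/20.18) = √0.1982 = 0.4452.
So the amount for Ne is 740 × 0.4452 = 329 mmol.

329 mmol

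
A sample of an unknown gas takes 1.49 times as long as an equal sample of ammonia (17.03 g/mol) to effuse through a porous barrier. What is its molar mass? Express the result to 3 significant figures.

37.8 g/mol

Since effusion rate ∝ 1/√M, t_X/t_NH₃ = √(M_X/M_NH₃).
1.49 = √(M_X/17.03)
M_X = 17.03 × 1.49² = 17.03 × 2.220 = 37.8 g/mol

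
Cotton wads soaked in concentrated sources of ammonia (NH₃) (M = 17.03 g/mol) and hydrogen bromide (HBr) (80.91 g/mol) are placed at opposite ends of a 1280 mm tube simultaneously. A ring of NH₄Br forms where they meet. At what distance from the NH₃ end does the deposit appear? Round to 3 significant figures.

877 mm

Distances travelled in equal time are proportional to diffusion rates, so d_NH₃/d_HBr = √(M_HBr/M_NH₃) = √(80.91/17.03) = 2.180.
With d_NH₃ + d_HBr = 1280 mm, d_HBr = 1280/(1 + 2.180) = 402.6 mm.
d_NH₃ = 1280 − 402.6 = 877 mm.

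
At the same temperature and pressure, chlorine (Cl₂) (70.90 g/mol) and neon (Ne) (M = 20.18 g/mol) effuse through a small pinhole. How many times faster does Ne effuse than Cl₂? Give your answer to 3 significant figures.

Since effusion rate ∝ 1/√M, rate_Ne/rate_Cl₂ = √(M_Cl₂/M_Ne) = √(70.90/20.18) = √3.513 = 1.87.

1.87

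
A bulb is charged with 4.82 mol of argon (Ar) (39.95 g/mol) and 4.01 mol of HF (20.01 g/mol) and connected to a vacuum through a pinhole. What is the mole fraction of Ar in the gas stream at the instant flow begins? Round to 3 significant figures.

Effusion rate of each component ∝ n_i/√M_i (partial pressure × 1/√M).
Mole fraction of Ar in the effusate = (n_Ar/√M_Ar) / (n_Ar/√M_Ar + n_HF/√M_HF)
= (4.82/√39.95) / (4.82/√39.95 + 4.01/√20.01) = 0.7626/(0.7626 + 0.8964) = 0.460.

0.460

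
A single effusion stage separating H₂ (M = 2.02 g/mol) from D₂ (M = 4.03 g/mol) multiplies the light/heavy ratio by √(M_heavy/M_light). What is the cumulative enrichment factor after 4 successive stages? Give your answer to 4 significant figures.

3.980

Overall factor = α^4 with α = √(4.03/2.02), i.e. (4.03/2.02)^(4/2).
= 1.99505^2 = 3.980.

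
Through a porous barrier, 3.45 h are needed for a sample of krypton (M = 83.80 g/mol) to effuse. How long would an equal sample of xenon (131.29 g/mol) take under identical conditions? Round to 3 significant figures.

Graham's law gives t_Xe/t_Kr = √(M_Xe/M_Kr) = √(131.29/83.80) = √1.567 = 1.252.
So the time for Xe is 3.45 × 1.252 = 4.32 h.

4.32 h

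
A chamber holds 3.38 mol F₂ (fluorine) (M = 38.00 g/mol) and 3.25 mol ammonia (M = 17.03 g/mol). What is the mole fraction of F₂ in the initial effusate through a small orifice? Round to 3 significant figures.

0.410

Effusion rate of each component ∝ n_i/√M_i (partial pressure × 1/√M).
x_F₂(eff) = (n_F₂/√M_F₂) / (n_F₂/√M_F₂ + n_NH₃/√M_NH₃)
= (3.38/√38.00) / (3.38/√38.00 + 3.25/√17.03) = 0.5483/(0.5483 + 0.7875) = 0.410.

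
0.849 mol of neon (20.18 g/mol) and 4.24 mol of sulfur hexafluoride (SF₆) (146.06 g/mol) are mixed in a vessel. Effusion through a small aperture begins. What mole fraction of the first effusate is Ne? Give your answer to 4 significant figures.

Rate_i ∝ x_i/√M_i (Graham's law weighted by mole fraction), so the effusate composition follows n_i/√M_i.
So x_Ne in the escaping gas = (n_Ne/√M_Ne) / Σ(n_i/√M_i)
= (0.849/√20.18) / (0.849/√20.18 + 4.24/√146.06) = 0.1890/(0.1890 + 0.3508) = 0.3501.

0.3501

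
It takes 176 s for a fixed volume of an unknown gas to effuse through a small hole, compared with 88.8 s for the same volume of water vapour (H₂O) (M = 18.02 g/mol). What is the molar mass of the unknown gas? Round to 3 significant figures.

70.8 g/mol

Since effusion rate ∝ 1/√M, t_X/t_H₂O = √(M_X/M_H₂O).
176/88.8 = 1.982 = √(M_X/18.02)
M_X = 18.02 × 1.982² = 18.02 × 3.928 = 70.8 g/mol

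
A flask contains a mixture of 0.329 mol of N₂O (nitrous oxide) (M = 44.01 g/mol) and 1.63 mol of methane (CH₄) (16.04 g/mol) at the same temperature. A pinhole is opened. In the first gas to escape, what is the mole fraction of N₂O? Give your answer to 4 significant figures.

Each component's effusion rate ∝ (its partial pressure)·(1/√M) ∝ n_i/√M_i.
So x_N₂O in the escaping gas = (n_N₂O/√M_N₂O) / Σ(n_i/√M_i)
= (0.329/√44.01) / (0.329/√44.01 + 1.63/√16.04) = 0.04959/(0.04959 + 0.4070) = 0.1086.

0.1086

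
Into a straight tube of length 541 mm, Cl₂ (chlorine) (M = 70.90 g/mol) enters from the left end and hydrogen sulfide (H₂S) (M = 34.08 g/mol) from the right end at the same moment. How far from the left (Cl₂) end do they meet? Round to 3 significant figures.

Graham's law gives d_Cl₂/d_H₂S = rate_Cl₂/rate_H₂S = √(M_H₂S/M_Cl₂) = √(34.08/70.90) = 0.6933.
With d_Cl₂ + d_H₂S = 541 mm, d_H₂S = 541/(1 + 0.6933) = 319.5 mm.
d_Cl₂ = 541 − 319.5 = 222 mm.

222 mm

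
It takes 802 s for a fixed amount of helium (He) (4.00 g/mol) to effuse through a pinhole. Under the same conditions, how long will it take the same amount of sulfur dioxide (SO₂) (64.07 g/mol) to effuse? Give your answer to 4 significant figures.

By Graham's law, t_SO₂/t_He = √(M_SO₂/M_He) = √(64.07/4.00) = √16.02 = 4.002.
So the time for SO₂ is 802 × 4.002 = 3210 s.

3210 s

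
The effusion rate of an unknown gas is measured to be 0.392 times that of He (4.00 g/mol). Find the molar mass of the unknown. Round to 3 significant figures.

Graham's law gives rate_X/rate_He = √(M_He/M_X).
0.392 = √(4.00/M_X)
M_X = 4.00 / 0.392² = 4.00 / 0.1537 = 26.0 g/mol

26.0 g/mol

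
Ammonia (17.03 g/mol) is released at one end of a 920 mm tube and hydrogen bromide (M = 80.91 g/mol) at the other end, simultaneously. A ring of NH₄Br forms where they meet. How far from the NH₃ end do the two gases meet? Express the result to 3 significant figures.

631 mm

Distances travelled in equal time are proportional to diffusion rates, so d_NH₃/d_HBr = √(M_HBr/M_NH₃) = √(80.91/17.03) = 2.180.
With d_NH₃ + d_HBr = 920 mm, d_HBr = 920/(1 + 2.180) = 289.3 mm.
d_NH₃ = 920 − 289.3 = 631 mm.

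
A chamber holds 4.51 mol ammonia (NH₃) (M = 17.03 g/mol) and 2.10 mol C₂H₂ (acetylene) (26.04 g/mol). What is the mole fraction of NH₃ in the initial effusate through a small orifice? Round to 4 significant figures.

Each component's effusion rate ∝ (its partial pressure)·(1/√M) ∝ n_i/√M_i.
So x_NH₃ in the escaping gas = (n_NH₃/√M_NH₃) / Σ(n_i/√M_i)
= (4.51/√17.03) / (4.51/√17.03 + 2.10/√26.04) = 1.093/(1.093 + 0.4115) = 0.7265.

0.7265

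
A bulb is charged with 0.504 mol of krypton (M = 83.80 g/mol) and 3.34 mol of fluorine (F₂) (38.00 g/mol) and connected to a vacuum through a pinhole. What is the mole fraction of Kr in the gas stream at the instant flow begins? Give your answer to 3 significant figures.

0.0922

Rate_i ∝ x_i/√M_i (Graham's law weighted by mole fraction), so the effusate composition follows n_i/√M_i.
Mole fraction of Kr in the effusate = (n_Kr/√M_Kr) / (n_Kr/√M_Kr + n_F₂/√M_F₂)
= (0.504/√83.80) / (0.504/√83.80 + 3.34/√38.00) = 0.05506/(0.05506 + 0.5418) = 0.0922.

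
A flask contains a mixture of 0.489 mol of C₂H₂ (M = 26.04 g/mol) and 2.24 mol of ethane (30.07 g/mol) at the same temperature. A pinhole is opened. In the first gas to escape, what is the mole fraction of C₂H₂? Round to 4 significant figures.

The effusion rate of species i is ∝ p_i/√M_i ∝ n_i/√M_i.
Mole fraction of C₂H₂ in the effusate = (n_C₂H₂/√M_C₂H₂) / (n_C₂H₂/√M_C₂H₂ + n_C₂H₆/√M_C₂H₆)
= (0.489/√26.04) / (0.489/√26.04 + 2.24/√30.07) = 0.09583/(0.09583 + 0.4085) = 0.1900.

0.1900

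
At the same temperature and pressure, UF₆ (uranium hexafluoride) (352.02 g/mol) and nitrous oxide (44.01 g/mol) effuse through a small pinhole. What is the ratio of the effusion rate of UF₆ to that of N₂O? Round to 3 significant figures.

Since effusion rate ∝ 1/√M, rate_UF₆/rate_N₂O = √(M_N₂O/M_UF₆) = √(44.01/352.02) = √0.1250 = 0.354.

0.354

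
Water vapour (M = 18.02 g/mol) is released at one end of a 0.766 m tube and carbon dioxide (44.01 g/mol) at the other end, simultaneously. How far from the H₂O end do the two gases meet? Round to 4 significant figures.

0.4671 m

In equal time, each gas travels a distance ∝ its rate ∝ 1/√M, so d_H₂O/d_CO₂ = √(M_CO₂/M_H₂O) = √(44.01/18.02) = 1.563.
With d_H₂O + d_CO₂ = 0.766 m, d_CO₂ = 0.766/(1 + 1.563) = 0.2989 m.
d_H₂O = 0.766 − 0.2989 = 0.4671 m.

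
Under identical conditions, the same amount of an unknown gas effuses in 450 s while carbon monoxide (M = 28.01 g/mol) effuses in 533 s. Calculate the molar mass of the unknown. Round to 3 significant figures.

20.0 g/mol

Since effusion rate ∝ 1/√M, t_X/t_CO = √(M_X/M_CO).
450/533 = 0.8443 = √(M_X/28.01)
M_X = 28.01 × 0.8443² = 28.01 × 0.7128 = 20.0 g/mol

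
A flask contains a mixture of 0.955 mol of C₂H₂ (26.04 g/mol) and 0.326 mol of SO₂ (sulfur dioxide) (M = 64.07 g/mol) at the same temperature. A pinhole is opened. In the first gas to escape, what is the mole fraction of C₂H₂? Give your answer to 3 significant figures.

0.821

Each component's effusion rate ∝ (its partial pressure)·(1/√M) ∝ n_i/√M_i.
x_C₂H₂(eff) = (n_C₂H₂/√M_C₂H₂) / (n_C₂H₂/√M_C₂H₂ + n_SO₂/√M_SO₂)
= (0.955/√26.04) / (0.955/√26.04 + 0.326/√64.07) = 0.1871/(0.1871 + 0.04073) = 0.821.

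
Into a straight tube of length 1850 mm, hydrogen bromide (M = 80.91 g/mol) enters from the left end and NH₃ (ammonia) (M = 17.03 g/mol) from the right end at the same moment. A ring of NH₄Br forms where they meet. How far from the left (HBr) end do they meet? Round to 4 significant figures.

Distances travelled in equal time are proportional to diffusion rates, so d_HBr/d_NH₃ = √(M_NH₃/M_HBr) = √(17.03/80.91) = 0.4588.
With d_HBr + d_NH₃ = 1850 mm, d_NH₃ = 1850/(1 + 0.4588) = 1268 mm.
d_HBr = 1850 − 1268 = 581.8 mm.

581.8 mm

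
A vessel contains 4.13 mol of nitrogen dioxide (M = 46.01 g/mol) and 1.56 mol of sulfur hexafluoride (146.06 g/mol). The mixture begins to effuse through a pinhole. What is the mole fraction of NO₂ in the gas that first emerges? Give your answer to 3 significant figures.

0.825

Each component's effusion rate ∝ (its partial pressure)·(1/√M) ∝ n_i/√M_i.
So x_NO₂ in the escaping gas = (n_NO₂/√M_NO₂) / Σ(n_i/√M_i)
= (4.13/√46.01) / (4.13/√46.01 + 1.56/√146.06) = 0.6089/(0.6089 + 0.1291) = 0.825.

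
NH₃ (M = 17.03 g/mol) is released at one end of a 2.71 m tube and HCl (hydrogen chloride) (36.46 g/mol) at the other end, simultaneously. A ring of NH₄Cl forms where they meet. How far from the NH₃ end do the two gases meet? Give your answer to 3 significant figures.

Graham's law gives d_NH₃/d_HCl = rate_NH₃/rate_HCl = √(M_HCl/M_NH₃) = √(36.46/17.03) = 1.463.
With d_NH₃ + d_HCl = 2.71 m, d_HCl = 2.71/(1 + 1.463) = 1.100 m.
d_NH₃ = 2.71 − 1.100 = 1.61 m.

1.61 m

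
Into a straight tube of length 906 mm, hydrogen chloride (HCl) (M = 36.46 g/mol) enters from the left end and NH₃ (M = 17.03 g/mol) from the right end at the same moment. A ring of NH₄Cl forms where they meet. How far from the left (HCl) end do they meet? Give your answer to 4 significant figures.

Graham's law gives d_HCl/d_NH₃ = rate_HCl/rate_NH₃ = √(M_NH₃/M_HCl) = √(17.03/36.46) = 0.6834.
With d_HCl + d_NH₃ = 906 mm, d_NH₃ = 906/(1 + 0.6834) = 538.2 mm.
d_HCl = 906 − 538.2 = 367.8 mm.

367.8 mm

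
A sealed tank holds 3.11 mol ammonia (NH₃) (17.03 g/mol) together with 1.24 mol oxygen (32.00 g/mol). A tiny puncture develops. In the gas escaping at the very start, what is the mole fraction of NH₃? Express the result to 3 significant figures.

Rate_i ∝ x_i/√M_i (Graham's law weighted by mole fraction), so the effusate composition follows n_i/√M_i.
x_NH₃(eff) = (n_NH₃/√M_NH₃) / (n_NH₃/√M_NH₃ + n_O₂/√M_O₂)
= (3.11/√17.03) / (3.11/√17.03 + 1.24/√32.00) = 0.7536/(0.7536 + 0.2192) = 0.775.

0.775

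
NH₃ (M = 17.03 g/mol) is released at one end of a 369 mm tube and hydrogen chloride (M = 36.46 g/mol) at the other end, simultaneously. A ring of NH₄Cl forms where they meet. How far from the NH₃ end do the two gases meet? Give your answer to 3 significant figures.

In equal time, each gas travels a distance ∝ its rate ∝ 1/√M, so d_NH₃/d_HCl = √(M_HCl/M_NH₃) = √(36.46/17.03) = 1.463.
With d_NH₃ + d_HCl = 369 mm, d_HCl = 369/(1 + 1.463) = 149.8 mm.
d_NH₃ = 369 − 149.8 = 219 mm.

219 mm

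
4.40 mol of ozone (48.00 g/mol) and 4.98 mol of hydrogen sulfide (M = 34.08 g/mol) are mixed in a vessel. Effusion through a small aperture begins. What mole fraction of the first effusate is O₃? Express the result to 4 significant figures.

Effusion rate of each component ∝ n_i/√M_i (partial pressure × 1/√M).
x_O₃(eff) = (n_O₃/√M_O₃) / (n_O₃/√M_O₃ + n_H₂S/√M_H₂S)
= (4.40/√48.00) / (4.40/√48.00 + 4.98/√34.08) = 0.6351/(0.6351 + 0.8531) = 0.4268.

0.4268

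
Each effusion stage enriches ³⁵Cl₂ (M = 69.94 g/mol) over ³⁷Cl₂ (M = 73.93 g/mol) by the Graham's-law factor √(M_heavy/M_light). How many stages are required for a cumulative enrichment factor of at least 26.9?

119

With α = √(73.93/69.94) per stage, ln α = ½ ln(1.05705) = 0.02774.
Need α^N ≥ 26.9 ⇒ N ≥ ln(26.9) / ln α = 3.292 / 0.02774 = 118.68.
So at least 119 stages are needed.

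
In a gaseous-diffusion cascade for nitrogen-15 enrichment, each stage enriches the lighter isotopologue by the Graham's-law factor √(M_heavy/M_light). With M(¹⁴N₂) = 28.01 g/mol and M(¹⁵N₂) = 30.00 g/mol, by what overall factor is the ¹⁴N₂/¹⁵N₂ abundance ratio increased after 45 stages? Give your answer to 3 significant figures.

Overall factor = α^45 with α = √(30.00/28.01), i.e. (30.00/28.01)^(45/2).
= 1.07105^(45/2) = 4.68.

4.68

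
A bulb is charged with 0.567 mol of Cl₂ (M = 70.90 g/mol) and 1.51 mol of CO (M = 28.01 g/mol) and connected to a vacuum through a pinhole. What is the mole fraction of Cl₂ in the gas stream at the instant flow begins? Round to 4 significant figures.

Rate_i ∝ x_i/√M_i (Graham's law weighted by mole fraction), so the effusate composition follows n_i/√M_i.
x_Cl₂(eff) = (n_Cl₂/√M_Cl₂) / (n_Cl₂/√M_Cl₂ + n_CO/√M_CO)
= (0.567/√70.90) / (0.567/√70.90 + 1.51/√28.01) = 0.06734/(0.06734 + 0.2853) = 0.1909.

0.1909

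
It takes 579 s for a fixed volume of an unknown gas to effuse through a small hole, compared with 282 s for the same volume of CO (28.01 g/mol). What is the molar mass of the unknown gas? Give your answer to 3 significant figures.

118 g/mol

By Graham's law, t_X/t_CO = √(M_X/M_CO).
579/282 = 2.053 = √(M_X/28.01)
M_X = 28.01 × 2.053² = 28.01 × 4.216 = 118 g/mol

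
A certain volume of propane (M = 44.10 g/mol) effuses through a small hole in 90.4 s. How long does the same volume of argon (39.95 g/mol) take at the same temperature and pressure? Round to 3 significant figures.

By Graham's law, t_Ar/t_C₃H₈ = √(M_Ar/M_C₃H₈) = √(39.95/44.10) = √0.9059 = 0.9518.
So the time for Ar is 90.4 × 0.9518 = 86.0 s.

86.0 s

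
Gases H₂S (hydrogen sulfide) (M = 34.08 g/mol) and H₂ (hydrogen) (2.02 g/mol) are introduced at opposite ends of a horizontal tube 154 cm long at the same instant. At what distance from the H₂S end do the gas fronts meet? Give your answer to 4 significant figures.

30.15 cm

In equal time, each gas travels a distance ∝ its rate ∝ 1/√M, so d_H₂S/d_H₂ = √(M_H₂/M_H₂S) = √(2.02/34.08) = 0.2435.
With d_H₂S + d_H₂ = 154 cm, d_H₂ = 154/(1 + 0.2435) = 123.8 cm.
d_H₂S = 154 − 123.8 = 30.15 cm.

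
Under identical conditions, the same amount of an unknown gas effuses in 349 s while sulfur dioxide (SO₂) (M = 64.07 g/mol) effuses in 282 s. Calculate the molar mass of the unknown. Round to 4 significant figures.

98.13 g/mol

Using Graham's law: t_X/t_SO₂ = √(M_X/M_SO₂).
349/282 = 1.238 = √(M_X/64.07)
M_X = 64.07 × 1.238² = 64.07 × 1.532 = 98.13 g/mol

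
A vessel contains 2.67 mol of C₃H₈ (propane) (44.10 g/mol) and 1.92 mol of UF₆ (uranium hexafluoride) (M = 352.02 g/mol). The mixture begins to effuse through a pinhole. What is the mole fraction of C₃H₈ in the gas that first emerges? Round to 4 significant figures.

0.7971

The effusion rate of species i is ∝ p_i/√M_i ∝ n_i/√M_i.
Mole fraction of C₃H₈ in the effusate = (n_C₃H₈/√M_C₃H₈) / (n_C₃H₈/√M_C₃H₈ + n_UF₆/√M_UF₆)
= (2.67/√44.10) / (2.67/√44.10 + 1.92/√352.02) = 0.4021/(0.4021 + 0.1023) = 0.7971.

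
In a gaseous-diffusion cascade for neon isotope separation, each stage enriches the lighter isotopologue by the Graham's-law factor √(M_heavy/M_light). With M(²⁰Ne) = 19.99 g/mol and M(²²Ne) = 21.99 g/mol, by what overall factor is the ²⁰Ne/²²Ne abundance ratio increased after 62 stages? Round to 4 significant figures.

19.22

Each stage multiplies the ratio by α = √(21.99/19.99), so after 62 stages the overall factor is α^62 = (21.99/19.99)^(62/2).
= 1.10005^31 = 19.22.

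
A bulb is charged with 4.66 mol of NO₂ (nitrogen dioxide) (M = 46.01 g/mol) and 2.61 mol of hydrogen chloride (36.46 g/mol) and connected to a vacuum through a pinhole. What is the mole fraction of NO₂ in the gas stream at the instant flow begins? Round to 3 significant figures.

0.614

Effusion rate of each component ∝ n_i/√M_i (partial pressure × 1/√M).
Mole fraction of NO₂ in the effusate = (n_NO₂/√M_NO₂) / (n_NO₂/√M_NO₂ + n_HCl/√M_HCl)
= (4.66/√46.01) / (4.66/√46.01 + 2.61/√36.46) = 0.6870/(0.6870 + 0.4322) = 0.614.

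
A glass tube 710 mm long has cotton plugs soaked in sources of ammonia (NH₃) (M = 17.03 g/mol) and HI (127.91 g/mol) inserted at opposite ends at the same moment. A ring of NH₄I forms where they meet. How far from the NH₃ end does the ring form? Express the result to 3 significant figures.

520 mm

Distances travelled in equal time are proportional to diffusion rates, so d_NH₃/d_HI = √(M_HI/M_NH₃) = √(127.91/17.03) = 2.741.
With d_NH₃ + d_HI = 710 mm, d_HI = 710/(1 + 2.741) = 189.8 mm.
d_NH₃ = 710 − 189.8 = 520 mm.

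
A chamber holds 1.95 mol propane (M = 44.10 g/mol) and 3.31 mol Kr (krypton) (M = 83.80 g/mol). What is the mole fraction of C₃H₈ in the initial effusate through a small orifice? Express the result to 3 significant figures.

Rate_i ∝ x_i/√M_i (Graham's law weighted by mole fraction), so the effusate composition follows n_i/√M_i.
Mole fraction of C₃H₈ in the effusate = (n_C₃H₈/√M_C₃H₈) / (n_C₃H₈/√M_C₃H₈ + n_Kr/√M_Kr)
= (1.95/√44.10) / (1.95/√44.10 + 3.31/√83.80) = 0.2936/(0.2936 + 0.3616) = 0.448.

0.448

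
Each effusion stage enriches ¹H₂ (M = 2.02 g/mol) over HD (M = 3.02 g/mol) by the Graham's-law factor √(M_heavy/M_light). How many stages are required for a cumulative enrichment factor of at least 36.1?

18

Per stage α = (3.02/2.02)^(1/2) = 1.49505^0.5, giving ln α = 0.2011.
Need α^N ≥ 36.1 ⇒ N ≥ ln(36.1) / ln α = 3.586 / 0.2011 = 17.84.
Minimum whole number of stages: N = 18.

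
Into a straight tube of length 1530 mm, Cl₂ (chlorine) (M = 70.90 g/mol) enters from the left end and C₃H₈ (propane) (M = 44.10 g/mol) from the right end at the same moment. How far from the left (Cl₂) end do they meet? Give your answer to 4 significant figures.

Distances travelled in equal time are proportional to diffusion rates, so d_Cl₂/d_C₃H₈ = √(M_C₃H₈/M_Cl₂) = √(44.10/70.90) = 0.7887.
With d_Cl₂ + d_C₃H₈ = 1530 mm, d_C₃H₈ = 1530/(1 + 0.7887) = 855.4 mm.
d_Cl₂ = 1530 − 855.4 = 674.6 mm.

674.6 mm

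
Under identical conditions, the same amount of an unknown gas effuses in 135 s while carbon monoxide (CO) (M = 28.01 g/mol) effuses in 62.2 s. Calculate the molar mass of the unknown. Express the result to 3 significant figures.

By Graham's law, t_X/t_CO = √(M_X/M_CO).
135/62.2 = 2.170 = √(M_X/28.01)
M_X = 28.01 × 2.170² = 28.01 × 4.711 = 132 g/mol

132 g/mol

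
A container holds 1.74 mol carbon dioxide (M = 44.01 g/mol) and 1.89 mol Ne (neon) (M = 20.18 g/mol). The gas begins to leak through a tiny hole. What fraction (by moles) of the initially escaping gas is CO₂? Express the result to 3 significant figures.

The effusion rate of species i is ∝ p_i/√M_i ∝ n_i/√M_i.
x_CO₂(eff) = (n_CO₂/√M_CO₂) / (n_CO₂/√M_CO₂ + n_Ne/√M_Ne)
= (1.74/√44.01) / (1.74/√44.01 + 1.89/√20.18) = 0.2623/(0.2623 + 0.4207) = 0.384.

0.384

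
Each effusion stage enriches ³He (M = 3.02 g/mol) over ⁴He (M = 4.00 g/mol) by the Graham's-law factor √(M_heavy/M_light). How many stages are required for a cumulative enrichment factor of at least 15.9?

Per stage α = (4.00/3.02)^(1/2) = 1.32450^0.5, giving ln α = 0.1405.
Need α^N ≥ 15.9 ⇒ N ≥ ln(15.9) / ln α = 2.766 / 0.1405 = 19.69.
Minimum whole number of stages: N = 20.

20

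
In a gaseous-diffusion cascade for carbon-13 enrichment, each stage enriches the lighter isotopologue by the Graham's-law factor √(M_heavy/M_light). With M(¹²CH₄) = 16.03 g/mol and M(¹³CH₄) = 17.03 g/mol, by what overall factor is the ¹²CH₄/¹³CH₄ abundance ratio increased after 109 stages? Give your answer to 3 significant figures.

27.1

Overall factor = α^109 with α = √(17.03/16.03), i.e. (17.03/16.03)^(109/2).
= 1.06238^(109/2) = 27.1.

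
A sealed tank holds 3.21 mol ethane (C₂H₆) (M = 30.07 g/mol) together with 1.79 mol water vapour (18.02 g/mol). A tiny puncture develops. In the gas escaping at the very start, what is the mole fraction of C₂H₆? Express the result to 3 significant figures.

Rate_i ∝ x_i/√M_i (Graham's law weighted by mole fraction), so the effusate composition follows n_i/√M_i.
x_C₂H₆(eff) = (n_C₂H₆/√M_C₂H₆) / (n_C₂H₆/√M_C₂H₆ + n_H₂O/√M_H₂O)
= (3.21/√30.07) / (3.21/√30.07 + 1.79/√18.02) = 0.5854/(0.5854 + 0.4217) = 0.581.

0.581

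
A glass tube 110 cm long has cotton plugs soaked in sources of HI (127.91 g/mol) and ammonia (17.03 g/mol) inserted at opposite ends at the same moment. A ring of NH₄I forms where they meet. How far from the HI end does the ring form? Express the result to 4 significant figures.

29.41 cm

In equal time, each gas travels a distance ∝ its rate ∝ 1/√M, so d_HI/d_NH₃ = √(M_NH₃/M_HI) = √(17.03/127.91) = 0.3649.
With d_HI + d_NH₃ = 110 cm, d_NH₃ = 110/(1 + 0.3649) = 80.59 cm.
d_HI = 110 − 80.59 = 29.41 cm.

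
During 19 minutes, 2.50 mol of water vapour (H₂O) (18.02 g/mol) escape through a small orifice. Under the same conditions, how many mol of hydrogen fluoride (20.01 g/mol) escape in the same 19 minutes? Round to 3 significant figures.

2.37 mol

Since effusion rate ∝ 1/√M, rate_HF/rate_H₂O = √(M_H₂O/M_HF) = √(18.02/20.01) = √0.9005 = 0.9490.
So the amount for HF is 2.50 × 0.9490 = 2.37 mol.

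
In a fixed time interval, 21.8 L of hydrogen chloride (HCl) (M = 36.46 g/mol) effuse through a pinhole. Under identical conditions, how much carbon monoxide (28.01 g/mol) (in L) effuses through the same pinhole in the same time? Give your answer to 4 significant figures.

24.87 L

Since effusion rate ∝ 1/√M, rate_CO/rate_HCl = √(M_HCl/M_CO) = √(36.46/28.01) = √1.302 = 1.141.
So the volume for CO is 21.8 × 1.141 = 24.87 L.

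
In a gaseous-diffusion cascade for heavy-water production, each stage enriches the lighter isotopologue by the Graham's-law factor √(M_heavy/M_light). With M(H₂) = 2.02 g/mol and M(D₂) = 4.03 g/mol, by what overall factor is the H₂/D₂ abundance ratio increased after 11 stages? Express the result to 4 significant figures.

The single-stage factor is √(M_heavy/M_light), so 11 stages give [√(4.03/2.02)]^11 = (4.03/2.02)^(11/2).
= 1.99505^(11/2) = 44.64.

44.64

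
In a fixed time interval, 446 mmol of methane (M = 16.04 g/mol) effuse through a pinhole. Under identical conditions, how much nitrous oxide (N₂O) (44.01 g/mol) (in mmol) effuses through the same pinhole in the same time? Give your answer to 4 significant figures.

Using Graham's law: rate_N₂O/rate_CH₄ = √(M_CH₄/M_N₂O) = √(16.04/44.01) = √0.3645 = 0.6037.
So the amount for N₂O is 446 × 0.6037 = 269.3 mmol.

269.3 mmol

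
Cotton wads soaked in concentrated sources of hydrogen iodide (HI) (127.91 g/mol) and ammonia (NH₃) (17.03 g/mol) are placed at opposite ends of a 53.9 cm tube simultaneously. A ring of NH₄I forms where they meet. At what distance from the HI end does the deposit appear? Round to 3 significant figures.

14.4 cm

Graham's law gives d_HI/d_NH₃ = rate_HI/rate_NH₃ = √(M_NH₃/M_HI) = √(17.03/127.91) = 0.3649.
With d_HI + d_NH₃ = 53.9 cm, d_NH₃ = 53.9/(1 + 0.3649) = 39.49 cm.
d_HI = 53.9 − 39.49 = 14.4 cm.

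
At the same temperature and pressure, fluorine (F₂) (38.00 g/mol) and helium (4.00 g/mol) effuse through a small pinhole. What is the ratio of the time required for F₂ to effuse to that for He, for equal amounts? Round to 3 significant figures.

By Graham's law, t_F₂/t_He = √(M_F₂/M_He) = √(38.00/4.00) = √9.500 = 3.08.

3.08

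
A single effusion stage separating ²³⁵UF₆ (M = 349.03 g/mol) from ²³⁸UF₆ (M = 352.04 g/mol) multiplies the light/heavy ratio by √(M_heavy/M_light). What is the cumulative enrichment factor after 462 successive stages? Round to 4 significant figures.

The single-stage factor is √(M_heavy/M_light), so 462 stages give [√(352.04/349.03)]^462 = (352.04/349.03)^(462/2).
= 1.00862^231 = 7.269.

7.269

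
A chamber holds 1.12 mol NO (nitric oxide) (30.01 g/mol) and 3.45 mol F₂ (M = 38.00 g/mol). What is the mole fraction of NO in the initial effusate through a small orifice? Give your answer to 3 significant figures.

Rate_i ∝ x_i/√M_i (Graham's law weighted by mole fraction), so the effusate composition follows n_i/√M_i.
x_NO(eff) = (n_NO/√M_NO) / (n_NO/√M_NO + n_F₂/√M_F₂)
= (1.12/√30.01) / (1.12/√30.01 + 3.45/√38.00) = 0.2044/(0.2044 + 0.5597) = 0.268.

0.268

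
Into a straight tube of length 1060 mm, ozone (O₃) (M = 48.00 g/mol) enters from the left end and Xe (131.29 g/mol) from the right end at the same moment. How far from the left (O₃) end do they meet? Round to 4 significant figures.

660.6 mm

Graham's law gives d_O₃/d_Xe = rate_O₃/rate_Xe = √(M_Xe/M_O₃) = √(131.29/48.00) = 1.654.
With d_O₃ + d_Xe = 1060 mm, d_Xe = 1060/(1 + 1.654) = 399.4 mm.
d_O₃ = 1060 − 399.4 = 660.6 mm.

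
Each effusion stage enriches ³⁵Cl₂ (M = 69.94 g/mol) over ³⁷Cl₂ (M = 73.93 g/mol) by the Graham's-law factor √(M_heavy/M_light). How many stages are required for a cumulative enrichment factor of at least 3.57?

With α = √(73.93/69.94) per stage, ln α = ½ ln(1.05705) = 0.02774.
Need α^N ≥ 3.57 ⇒ N ≥ ln(3.57) / ln α = 1.273 / 0.02774 = 45.87.
Minimum whole number of stages: N = 46.

46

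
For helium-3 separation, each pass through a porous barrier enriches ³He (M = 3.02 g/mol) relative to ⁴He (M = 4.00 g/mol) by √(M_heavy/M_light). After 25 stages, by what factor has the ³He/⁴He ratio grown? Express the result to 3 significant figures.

The single-stage factor is √(M_heavy/M_light), so 25 stages give [√(4.00/3.02)]^25 = (4.00/3.02)^(25/2).
= 1.32450^(25/2) = 33.5.

33.5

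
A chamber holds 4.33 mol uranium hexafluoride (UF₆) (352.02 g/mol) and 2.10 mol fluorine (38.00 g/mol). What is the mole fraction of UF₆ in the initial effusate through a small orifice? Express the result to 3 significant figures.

0.404

The effusion rate of species i is ∝ p_i/√M_i ∝ n_i/√M_i.
x_UF₆(eff) = (n_UF₆/√M_UF₆) / (n_UF₆/√M_UF₆ + n_F₂/√M_F₂)
= (4.33/√352.02) / (4.33/√352.02 + 2.10/√38.00) = 0.2308/(0.2308 + 0.3407) = 0.404.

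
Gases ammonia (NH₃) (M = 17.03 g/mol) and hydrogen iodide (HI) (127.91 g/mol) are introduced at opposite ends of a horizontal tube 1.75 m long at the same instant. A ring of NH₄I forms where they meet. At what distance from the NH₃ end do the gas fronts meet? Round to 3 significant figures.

The fronts meet when d_NH₃ + d_HI = L with d_NH₃/d_HI = √(M_HI/M_NH₃) (Graham's law). Here √(M_HI/M_NH₃) = √(127.91/17.03) = 2.741.
With d_NH₃ + d_HI = 1.75 m, d_HI = 1.75/(1 + 2.741) = 0.4678 m.
d_NH₃ = 1.75 − 0.4678 = 1.28 m.

1.28 m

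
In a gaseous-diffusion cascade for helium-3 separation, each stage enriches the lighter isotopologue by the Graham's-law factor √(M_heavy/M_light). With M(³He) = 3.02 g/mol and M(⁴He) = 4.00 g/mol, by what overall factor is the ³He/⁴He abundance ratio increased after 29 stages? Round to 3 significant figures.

58.9

Overall factor = α^29 with α = √(4.00/3.02), i.e. (4.00/3.02)^(29/2).
= 1.32450^(29/2) = 58.9.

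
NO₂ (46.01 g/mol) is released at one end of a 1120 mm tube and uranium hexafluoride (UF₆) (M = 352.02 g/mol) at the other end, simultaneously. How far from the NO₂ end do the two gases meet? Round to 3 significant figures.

Graham's law gives d_NO₂/d_UF₆ = rate_NO₂/rate_UF₆ = √(M_UF₆/M_NO₂) = √(352.02/46.01) = 2.766.
With d_NO₂ + d_UF₆ = 1120 mm, d_UF₆ = 1120/(1 + 2.766) = 297.4 mm.
d_NO₂ = 1120 − 297.4 = 823 mm.

823 mm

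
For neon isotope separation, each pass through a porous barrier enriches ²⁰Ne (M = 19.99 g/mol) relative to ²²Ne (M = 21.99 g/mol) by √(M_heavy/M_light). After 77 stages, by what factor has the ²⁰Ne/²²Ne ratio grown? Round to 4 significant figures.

39.30

After 77 stages the ratio has grown by (√(21.99/19.99))^77 = (21.99/19.99)^(77/2).
= 1.10005^(77/2) = 39.30.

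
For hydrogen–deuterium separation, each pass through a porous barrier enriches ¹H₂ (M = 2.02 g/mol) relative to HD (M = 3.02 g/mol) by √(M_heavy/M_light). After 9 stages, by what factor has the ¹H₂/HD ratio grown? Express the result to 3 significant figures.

6.11

After 9 stages the ratio has grown by (√(3.02/2.02))^9 = (3.02/2.02)^(9/2).
= 1.49505^(9/2) = 6.11.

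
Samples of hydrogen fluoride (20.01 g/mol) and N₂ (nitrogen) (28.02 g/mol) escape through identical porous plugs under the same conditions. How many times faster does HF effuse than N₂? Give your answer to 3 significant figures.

1.18

Using Graham's law: rate_HF/rate_N₂ = √(M_N₂/M_HF) = √(28.02/20.01) = √1.400 = 1.18.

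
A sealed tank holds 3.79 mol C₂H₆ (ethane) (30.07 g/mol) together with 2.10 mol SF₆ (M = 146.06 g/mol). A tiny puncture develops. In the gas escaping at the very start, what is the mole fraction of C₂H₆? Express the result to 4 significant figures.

0.7991

Effusion rate of each component ∝ n_i/√M_i (partial pressure × 1/√M).
Mole fraction of C₂H₆ in the effusate = (n_C₂H₆/√M_C₂H₆) / (n_C₂H₆/√M_C₂H₆ + n_SF₆/√M_SF₆)
= (3.79/√30.07) / (3.79/√30.07 + 2.10/√146.06) = 0.6912/(0.6912 + 0.1738) = 0.7991.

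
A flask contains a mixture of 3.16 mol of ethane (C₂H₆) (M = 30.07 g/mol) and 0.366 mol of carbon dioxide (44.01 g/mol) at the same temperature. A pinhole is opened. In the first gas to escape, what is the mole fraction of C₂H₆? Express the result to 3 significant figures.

0.913

Each component's effusion rate ∝ (its partial pressure)·(1/√M) ∝ n_i/√M_i.
Mole fraction of C₂H₆ in the effusate = (n_C₂H₆/√M_C₂H₆) / (n_C₂H₆/√M_C₂H₆ + n_CO₂/√M_CO₂)
= (3.16/√30.07) / (3.16/√30.07 + 0.366/√44.01) = 0.5763/(0.5763 + 0.05517) = 0.913.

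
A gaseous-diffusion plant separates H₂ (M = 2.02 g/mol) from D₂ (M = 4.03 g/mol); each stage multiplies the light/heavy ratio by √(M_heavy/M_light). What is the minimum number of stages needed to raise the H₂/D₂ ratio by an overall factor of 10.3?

7

Per stage α = (4.03/2.02)^(1/2) = 1.99505^0.5, giving ln α = 0.3453.
Need α^N ≥ 10.3 ⇒ N ≥ ln(10.3) / ln α = 2.332 / 0.3453 = 6.75.
So at least 7 stages are needed.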